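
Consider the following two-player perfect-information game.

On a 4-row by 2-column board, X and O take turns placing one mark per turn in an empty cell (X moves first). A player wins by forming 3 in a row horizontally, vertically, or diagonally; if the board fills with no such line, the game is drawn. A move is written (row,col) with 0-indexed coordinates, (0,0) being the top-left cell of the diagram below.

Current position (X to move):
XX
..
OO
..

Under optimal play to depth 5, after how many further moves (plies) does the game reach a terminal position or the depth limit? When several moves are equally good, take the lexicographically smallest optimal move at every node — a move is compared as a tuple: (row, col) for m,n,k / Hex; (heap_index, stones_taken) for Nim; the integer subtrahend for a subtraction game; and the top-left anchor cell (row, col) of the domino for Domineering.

ply 1, X at XX/../OO/.. | (1,0)=+0→XX/X./OO/..*; (1,1)=+0→XX/.X/OO/..; (3,0)=+0→XX/../OO/X.; (3,1)=+0→XX/../OO/.X
ply 2, O at XX/X./OO/.. | (1,1)=+0→XX/XO/OO/..*; (3,0)=+0→XX/X./OO/O.; (3,1)=+0→XX/X./OO/.O
ply 3, X at XX/XO/OO/.. | (3,0)=-1→XX/XO/OO/X.; (3,1)=+0→XX/XO/OO/.X*
ply 4, O at XX/XO/OO/.X | (3,0)=+0→XX/XO/OO/OX*
ply 5: XX/XO/OO/OX is terminal +0 (X); from XX/../OO/.. depth 5

PV length from [XX/../OO/..]: 4 plies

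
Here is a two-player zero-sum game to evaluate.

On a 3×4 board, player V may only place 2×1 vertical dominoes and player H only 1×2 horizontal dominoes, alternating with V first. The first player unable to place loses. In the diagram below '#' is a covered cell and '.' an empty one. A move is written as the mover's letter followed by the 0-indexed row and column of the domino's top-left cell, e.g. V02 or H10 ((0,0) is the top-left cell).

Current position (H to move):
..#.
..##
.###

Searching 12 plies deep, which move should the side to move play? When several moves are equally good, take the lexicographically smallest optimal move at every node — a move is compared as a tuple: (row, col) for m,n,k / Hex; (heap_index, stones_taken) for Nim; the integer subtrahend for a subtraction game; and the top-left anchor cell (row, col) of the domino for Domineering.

H's best at [..#./..##/.###]: H10

ply 1, H at ..#./..##/.### | H00=-1→###./..##/.###; H10=+1→..#./####/.###*
ply 2: ..#./####/.### is terminal -1 (V); from ..#./..##/.### depth 12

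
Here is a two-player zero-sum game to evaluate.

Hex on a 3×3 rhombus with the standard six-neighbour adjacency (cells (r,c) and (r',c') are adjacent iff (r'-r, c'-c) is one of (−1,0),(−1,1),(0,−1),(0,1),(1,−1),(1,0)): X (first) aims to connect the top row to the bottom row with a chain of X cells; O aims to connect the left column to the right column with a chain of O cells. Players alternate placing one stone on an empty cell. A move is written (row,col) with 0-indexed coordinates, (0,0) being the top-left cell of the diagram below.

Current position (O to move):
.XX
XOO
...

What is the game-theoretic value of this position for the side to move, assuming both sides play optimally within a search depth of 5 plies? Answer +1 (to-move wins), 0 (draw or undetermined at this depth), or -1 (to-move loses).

value(.XX/XOO/..., O) = +1

p1 O@[.XX/XOO/...]: (0,0)[OXX/XOO/...]-1 (2,0)[.XX/XOO/O..]+1* (2,1)[.XX/XOO/.O.]-1 (2,2)[.XX/XOO/..O]-1
p2 X@[.XX/XOO/O..] terminal -1; root [.XX/XOO/...] d5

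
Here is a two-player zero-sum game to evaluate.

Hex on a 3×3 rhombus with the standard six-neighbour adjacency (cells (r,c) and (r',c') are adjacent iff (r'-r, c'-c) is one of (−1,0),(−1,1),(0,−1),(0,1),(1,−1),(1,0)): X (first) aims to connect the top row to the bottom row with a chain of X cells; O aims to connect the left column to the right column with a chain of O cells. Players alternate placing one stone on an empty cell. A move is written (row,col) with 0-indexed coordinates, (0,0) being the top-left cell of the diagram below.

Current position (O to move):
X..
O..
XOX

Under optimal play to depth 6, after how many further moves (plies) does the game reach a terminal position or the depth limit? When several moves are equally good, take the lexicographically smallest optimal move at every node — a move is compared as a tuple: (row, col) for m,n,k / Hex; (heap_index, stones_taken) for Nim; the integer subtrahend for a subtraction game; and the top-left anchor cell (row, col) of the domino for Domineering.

PV length from [X../O../XOX]: 3 plies

p1 O@[X../O../XOX]: (0,1)[XO./O../XOX]-1 (0,2)[X.O/O../XOX]+1* (1,1)[X../OO./XOX]+1 (1,2)[X../O.O/XOX]-1
p2 X@[X.O/O../XOX]: (0,1)[XXO/O../XOX]-1* (1,1)[X.O/OX./XOX]-1 (1,2)[X.O/O.X/XOX]-1
p3 O@[XXO/O../XOX]: (1,1)[XXO/OO./XOX]+1* (1,2)[XXO/O.O/XOX]-1
p4 X@[XXO/OO./XOX] terminal -1; root [X../O../XOX] d6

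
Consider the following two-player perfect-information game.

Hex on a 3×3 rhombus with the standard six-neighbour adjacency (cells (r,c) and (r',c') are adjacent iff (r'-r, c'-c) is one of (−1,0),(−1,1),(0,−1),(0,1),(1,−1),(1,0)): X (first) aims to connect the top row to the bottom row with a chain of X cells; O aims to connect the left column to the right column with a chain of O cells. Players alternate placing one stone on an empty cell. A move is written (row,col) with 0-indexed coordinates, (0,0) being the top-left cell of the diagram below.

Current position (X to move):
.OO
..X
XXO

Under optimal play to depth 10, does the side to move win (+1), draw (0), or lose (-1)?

value(.OO/..X/XXO, X) = -1

[.OO/..X/XXO] X move#1: (0,0):-1/XOO/..X/XXO*, (1,0):-1/.OO/X.X/XXO, (1,1):-1/.OO/.XX/XXO
[XOO/..X/XXO] O move#2: (1,0):+1/XOO/O.X/XXO*, (1,1):-1/XOO/.OX/XXO
[XOO/O.X/XXO] end (terminal -1, X#3); searched .OO/..X/XXO to 10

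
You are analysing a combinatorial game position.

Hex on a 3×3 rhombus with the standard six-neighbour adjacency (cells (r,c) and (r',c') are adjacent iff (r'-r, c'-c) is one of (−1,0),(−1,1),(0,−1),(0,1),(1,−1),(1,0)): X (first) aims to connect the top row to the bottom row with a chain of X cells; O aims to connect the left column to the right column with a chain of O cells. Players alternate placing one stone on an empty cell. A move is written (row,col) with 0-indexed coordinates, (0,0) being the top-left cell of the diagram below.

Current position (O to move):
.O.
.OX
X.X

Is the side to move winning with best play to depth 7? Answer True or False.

O winning at [.O./.OX/X.X]: True

[.O./.OX/X.X] O move#1: (0,0):-1/OO./.OX/X.X, (0,2):+1/.OO/.OX/X.X*, (1,0):-1/.O./OOX/X.X, (2,1):-1/.O./.OX/XOX
[.OO/.OX/X.X] X move#2: (0,0):-1/XOO/.OX/X.X*, (1,0):-1/.OO/XOX/X.X, (2,1):-1/.OO/.OX/XXX
[XOO/.OX/X.X] O move#3: (1,0):+1/XOO/OOX/X.X*, (2,1):-1/XOO/.OX/XOX
[XOO/OOX/X.X] end (terminal -1, X#4); searched .O./.OX/X.X to 7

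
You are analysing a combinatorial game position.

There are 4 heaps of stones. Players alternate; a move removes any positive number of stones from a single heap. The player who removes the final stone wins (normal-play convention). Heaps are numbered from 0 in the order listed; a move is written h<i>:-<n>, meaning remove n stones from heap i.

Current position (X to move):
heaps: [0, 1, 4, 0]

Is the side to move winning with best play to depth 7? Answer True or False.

X winning at [(0,1,4,0)]: True

[(0,1,4,0)] X move#1: h1:-1:-1/(0,0,4,0), h2:-1:-1/(0,1,3,0), h2:-2:-1/(0,1,2,0), h2:-3:+1/(0,1,1,0)*, h2:-4:-1/(0,1,0,0)
[(0,1,1,0)] O move#2: h1:-1:-1/(0,0,1,0)*, h2:-1:-1/(0,1,0,0)
[(0,0,1,0)] X move#3: h2:-1:+1/(0,0,0,0)*
[(0,0,0,0)] end (terminal -1, O#4); searched (0,1,4,0) to 7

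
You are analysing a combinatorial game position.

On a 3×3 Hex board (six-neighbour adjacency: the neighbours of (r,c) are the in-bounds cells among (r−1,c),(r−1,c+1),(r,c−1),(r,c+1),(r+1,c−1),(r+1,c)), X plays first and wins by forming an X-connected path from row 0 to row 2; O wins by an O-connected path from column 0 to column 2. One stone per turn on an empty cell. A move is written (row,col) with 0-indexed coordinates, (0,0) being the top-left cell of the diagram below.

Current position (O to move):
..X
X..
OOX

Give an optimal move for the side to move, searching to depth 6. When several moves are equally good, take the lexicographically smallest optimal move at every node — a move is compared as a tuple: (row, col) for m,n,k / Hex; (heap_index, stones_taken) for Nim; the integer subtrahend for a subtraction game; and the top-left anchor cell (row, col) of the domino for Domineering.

O's best at [..X/X../OOX]: (1,2)

ply 1, O at ..X/X../OOX | (0,0)=-1→O.X/X../OOX; (0,1)=-1→.OX/X../OOX; (1,1)=-1→..X/XO./OOX; (1,2)=+1→..X/X.O/OOX*
ply 2: ..X/X.O/OOX is terminal -1 (X); from ..X/X../OOX depth 6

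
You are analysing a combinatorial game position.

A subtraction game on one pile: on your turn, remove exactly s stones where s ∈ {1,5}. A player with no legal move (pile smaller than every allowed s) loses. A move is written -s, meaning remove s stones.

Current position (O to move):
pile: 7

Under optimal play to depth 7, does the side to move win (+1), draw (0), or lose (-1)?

value(7, O) = +1

p1 O@[7]: -1[6]+1* -5[2]+1
p2 X@[6]: -1[5]-1* -5[1]-1
p3 O@[5]: -1[4]+1* -5[0]+1
p4 X@[4]: -1[3]-1*
p5 O@[3]: -1[2]+1*
p6 X@[2]: -1[1]-1*
p7 O@[1]: -1[0]+1*
p8 X@[0] terminal -1; root [7] d7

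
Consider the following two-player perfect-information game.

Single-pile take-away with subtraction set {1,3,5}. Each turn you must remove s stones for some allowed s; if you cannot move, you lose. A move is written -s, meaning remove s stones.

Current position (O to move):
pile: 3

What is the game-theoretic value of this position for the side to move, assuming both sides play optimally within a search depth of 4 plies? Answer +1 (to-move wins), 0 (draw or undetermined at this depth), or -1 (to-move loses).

value(3, O) = +1

[3] O move#1: -1:+1/2*, -3:+1/0
[2] X move#2: -1:-1/1*
[1] O move#3: -1:+1/0*
[0] end (terminal -1, X#4); searched 3 to 4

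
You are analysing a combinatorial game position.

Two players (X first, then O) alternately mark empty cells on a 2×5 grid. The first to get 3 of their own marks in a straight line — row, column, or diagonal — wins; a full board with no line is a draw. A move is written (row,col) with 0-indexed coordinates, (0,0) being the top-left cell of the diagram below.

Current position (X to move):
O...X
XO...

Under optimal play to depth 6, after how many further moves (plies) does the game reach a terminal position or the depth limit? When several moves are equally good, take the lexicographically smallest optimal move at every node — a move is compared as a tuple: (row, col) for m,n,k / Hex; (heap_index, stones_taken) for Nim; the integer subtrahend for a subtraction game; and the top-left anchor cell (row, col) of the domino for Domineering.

PV length from [O...X/XO...]: 6 plies

p1 X@[O...X/XO...]: (0,1)[OX..X/XO...]+0* (0,2)[O.X.X/XO...]+0 (0,3)[O..XX/XO...]+0 (1,2)[O...X/XOX..]+0 (1,3)[O...X/XO.X.]+0 (1,4)[O...X/XO..X]+0
p2 O@[OX..X/XO...]: (0,2)[OXO.X/XO...]+0* (0,3)[OX.OX/XO...]+0 (1,2)[OX..X/XOO..]+0 (1,3)[OX..X/XO.O.]+0 (1,4)[OX..X/XO..O]+0
p3 X@[OXO.X/XO...]: (0,3)[OXOXX/XO...]+0* (1,2)[OXO.X/XOX..]+0 (1,3)[OXO.X/XO.X.]+0 (1,4)[OXO.X/XO..X]+0
p4 O@[OXOXX/XO...]: (1,2)[OXOXX/XOO..]+0* (1,3)[OXOXX/XO.O.]+0 (1,4)[OXOXX/XO..O]+0
p5 X@[OXOXX/XOO..]: (1,3)[OXOXX/XOOX.]+0* (1,4)[OXOXX/XOO.X]-1
p6 O@[OXOXX/XOOX.]: (1,4)[OXOXX/XOOXO]+0*
p7 X@[OXOXX/XOOXO] terminal +0; root [O...X/XO...] d6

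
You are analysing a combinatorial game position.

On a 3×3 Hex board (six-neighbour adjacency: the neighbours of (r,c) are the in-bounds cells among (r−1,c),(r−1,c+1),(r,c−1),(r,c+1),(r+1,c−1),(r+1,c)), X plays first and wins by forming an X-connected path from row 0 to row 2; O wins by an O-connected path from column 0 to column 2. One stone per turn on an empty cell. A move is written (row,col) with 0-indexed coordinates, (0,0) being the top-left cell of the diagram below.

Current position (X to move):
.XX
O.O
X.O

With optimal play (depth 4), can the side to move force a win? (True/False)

X winning at [.XX/O.O/X.O]: True

p1 X@[.XX/O.O/X.O]: (0,0)[XXX/O.O/X.O]-1 (1,1)[.XX/OXO/X.O]+1* (2,1)[.XX/O.O/XXO]-1
p2 O@[.XX/OXO/X.O] terminal -1; root [.XX/O.O/X.O] d4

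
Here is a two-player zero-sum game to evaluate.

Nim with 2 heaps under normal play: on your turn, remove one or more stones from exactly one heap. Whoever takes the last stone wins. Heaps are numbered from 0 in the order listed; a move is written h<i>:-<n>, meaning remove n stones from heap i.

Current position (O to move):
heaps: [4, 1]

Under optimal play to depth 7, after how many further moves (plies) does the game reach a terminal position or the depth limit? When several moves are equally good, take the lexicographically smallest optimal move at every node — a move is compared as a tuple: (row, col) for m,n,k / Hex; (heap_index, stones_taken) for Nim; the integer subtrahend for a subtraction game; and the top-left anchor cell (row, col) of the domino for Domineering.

p1 O@[(4,1)]: h0:-1[(3,1)]-1 h0:-2[(2,1)]-1 h0:-3[(1,1)]+1* h0:-4[(0,1)]-1 h1:-1[(4,0)]-1
p2 X@[(1,1)]: h0:-1[(0,1)]-1* h1:-1[(1,0)]-1
p3 O@[(0,1)]: h1:-1[(0,0)]+1*
p4 X@[(0,0)] terminal -1; root [(4,1)] d7

PV length from [(4,1)]: 3 plies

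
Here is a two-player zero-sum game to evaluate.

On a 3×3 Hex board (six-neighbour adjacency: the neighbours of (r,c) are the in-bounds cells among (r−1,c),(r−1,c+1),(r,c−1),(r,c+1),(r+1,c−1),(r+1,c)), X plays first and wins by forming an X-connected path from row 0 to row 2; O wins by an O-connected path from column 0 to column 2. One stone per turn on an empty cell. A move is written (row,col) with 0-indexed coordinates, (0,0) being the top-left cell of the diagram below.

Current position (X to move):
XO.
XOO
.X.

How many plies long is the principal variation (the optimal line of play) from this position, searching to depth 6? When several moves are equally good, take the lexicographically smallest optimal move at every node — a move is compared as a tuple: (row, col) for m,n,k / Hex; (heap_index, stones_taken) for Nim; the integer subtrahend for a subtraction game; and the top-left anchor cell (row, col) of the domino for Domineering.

PV length from [XO./XOO/.X.]: 1 ply

p1 X@[XO./XOO/.X.]: (0,2)[XOX/XOO/.X.]-1 (2,0)[XO./XOO/XX.]+1* (2,2)[XO./XOO/.XX]-1
p2 O@[XO./XOO/XX.] terminal -1; root [XO./XOO/.X.] d6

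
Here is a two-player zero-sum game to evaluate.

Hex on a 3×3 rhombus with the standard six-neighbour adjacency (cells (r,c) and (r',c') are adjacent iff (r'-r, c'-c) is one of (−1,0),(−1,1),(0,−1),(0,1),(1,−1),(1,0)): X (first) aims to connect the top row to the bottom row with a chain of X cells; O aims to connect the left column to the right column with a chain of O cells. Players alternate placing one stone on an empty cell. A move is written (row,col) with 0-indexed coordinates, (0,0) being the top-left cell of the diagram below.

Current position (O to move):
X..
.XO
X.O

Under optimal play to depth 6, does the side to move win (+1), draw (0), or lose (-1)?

ply 1, O at X../.XO/X.O | (0,1)=-1→XO./.XO/X.O*; (0,2)=-1→X.O/.XO/X.O; (1,0)=-1→X../OXO/X.O; (2,1)=-1→X../.XO/XOO
ply 2, X at XO./.XO/X.O | (0,2)=+1→XOX/.XO/X.O*; (1,0)=+1→XO./XXO/X.O; (2,1)=+1→XO./.XO/XXO
ply 3: XOX/.XO/X.O is terminal -1 (O); from X../.XO/X.O depth 6

value(X../.XO/X.O, O) = -1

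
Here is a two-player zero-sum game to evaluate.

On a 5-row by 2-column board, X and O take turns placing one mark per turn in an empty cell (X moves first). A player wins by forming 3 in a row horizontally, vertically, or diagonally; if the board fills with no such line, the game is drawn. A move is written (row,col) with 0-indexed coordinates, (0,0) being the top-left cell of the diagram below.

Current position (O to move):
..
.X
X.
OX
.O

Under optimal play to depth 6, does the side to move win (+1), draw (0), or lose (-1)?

value(../.X/X./OX/.O, O) = 0

p1 O@[../.X/X./OX/.O]: (0,0)[O./.X/X./OX/.O]-1 (0,1)[.O/.X/X./OX/.O]-1 (1,0)[../OX/X./OX/.O]-1 (2,1)[../.X/XO/OX/.O]+0* (4,0)[../.X/X./OX/OO]-1
p2 X@[../.X/XO/OX/.O]: (0,0)[X./.X/XO/OX/.O]+0* (0,1)[.X/.X/XO/OX/.O]+0 (1,0)[../XX/XO/OX/.O]+0 (4,0)[../.X/XO/OX/XO]+0
p3 O@[X./.X/XO/OX/.O]: (0,1)[XO/.X/XO/OX/.O]-1 (1,0)[X./OX/XO/OX/.O]+0* (4,0)[X./.X/XO/OX/OO]-1
p4 X@[X./OX/XO/OX/.O]: (0,1)[XX/OX/XO/OX/.O]+0* (4,0)[X./OX/XO/OX/XO]+0
p5 O@[XX/OX/XO/OX/.O]: (4,0)[XX/OX/XO/OX/OO]+0*
p6 X@[XX/OX/XO/OX/OO] terminal +0; root [../.X/X./OX/.O] d6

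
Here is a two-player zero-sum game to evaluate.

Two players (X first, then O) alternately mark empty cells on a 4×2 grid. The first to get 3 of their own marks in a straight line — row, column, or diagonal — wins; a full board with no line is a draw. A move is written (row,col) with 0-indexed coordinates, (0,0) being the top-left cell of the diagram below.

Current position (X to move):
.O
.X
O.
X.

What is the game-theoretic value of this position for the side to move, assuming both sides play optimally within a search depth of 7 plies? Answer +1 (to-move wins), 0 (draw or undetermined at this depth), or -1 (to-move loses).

p1 X@[.O/.X/O./X.]: (0,0)[XO/.X/O./X.]+0* (1,0)[.O/XX/O./X.]+0 (2,1)[.O/.X/OX/X.]+0 (3,1)[.O/.X/O./XX]+0
p2 O@[XO/.X/O./X.]: (1,0)[XO/OX/O./X.]+0* (2,1)[XO/.X/OO/X.]+0 (3,1)[XO/.X/O./XO]+0
p3 X@[XO/OX/O./X.]: (2,1)[XO/OX/OX/X.]+0* (3,1)[XO/OX/O./XX]+0
p4 O@[XO/OX/OX/X.]: (3,1)[XO/OX/OX/XO]+0*
p5 X@[XO/OX/OX/XO] terminal +0; root [.O/.X/O./X.] d7

value(.O/.X/O./X., X) = 0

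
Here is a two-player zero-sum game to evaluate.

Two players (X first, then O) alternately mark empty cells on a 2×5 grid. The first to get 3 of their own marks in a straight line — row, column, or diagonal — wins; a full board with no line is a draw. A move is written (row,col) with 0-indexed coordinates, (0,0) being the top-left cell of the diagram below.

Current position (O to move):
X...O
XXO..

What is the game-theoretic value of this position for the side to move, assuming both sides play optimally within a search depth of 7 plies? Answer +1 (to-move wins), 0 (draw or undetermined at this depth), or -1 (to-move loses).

value(X...O/XXO.., O) = 0

ply 1, O at X...O/XXO.. | (0,1)=+0→XO..O/XXO..*; (0,2)=+0→X.O.O/XXO..; (0,3)=+0→X..OO/XXO..; (1,3)=+0→X...O/XXOO.; (1,4)=+0→X...O/XXO.O
ply 2, X at XO..O/XXO.. | (0,2)=+0→XOX.O/XXO..*; (0,3)=+0→XO.XO/XXO..; (1,3)=+0→XO..O/XXOX.; (1,4)=+0→XO..O/XXO.X
ply 3, O at XOX.O/XXO.. | (0,3)=+0→XOXOO/XXO..*; (1,3)=+0→XOX.O/XXOO.; (1,4)=+0→XOX.O/XXO.O
ply 4, X at XOXOO/XXO.. | (1,3)=+0→XOXOO/XXOX.*; (1,4)=+0→XOXOO/XXO.X
ply 5, O at XOXOO/XXOX. | (1,4)=+0→XOXOO/XXOXO*
ply 6: XOXOO/XXOXO is terminal +0 (X); from X...O/XXO.. depth 7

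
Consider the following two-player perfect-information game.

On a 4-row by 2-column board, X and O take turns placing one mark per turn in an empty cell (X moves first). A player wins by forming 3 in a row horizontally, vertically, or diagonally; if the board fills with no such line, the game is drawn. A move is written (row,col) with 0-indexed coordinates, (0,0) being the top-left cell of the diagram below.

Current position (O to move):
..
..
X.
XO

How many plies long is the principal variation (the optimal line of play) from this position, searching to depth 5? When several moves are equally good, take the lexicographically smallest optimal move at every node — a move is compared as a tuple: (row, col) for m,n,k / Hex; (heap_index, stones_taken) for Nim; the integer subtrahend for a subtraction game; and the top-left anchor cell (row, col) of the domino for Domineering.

[../../X./XO] O move#1: (0,0):-1/O./../X./XO, (0,1):-1/.O/../X./XO, (1,0):+0/../O./X./XO*, (1,1):-1/../.O/X./XO, (2,1):-1/../../XO/XO
[../O./X./XO] X move#2: (0,0):+0/X./O./X./XO*, (0,1):+0/.X/O./X./XO, (1,1):+0/../OX/X./XO, (2,1):+0/../O./XX/XO
[X./O./X./XO] O move#3: (0,1):+0/XO/O./X./XO*, (1,1):+0/X./OO/X./XO, (2,1):+0/X./O./XO/XO
[XO/O./X./XO] X move#4: (1,1):+0/XO/OX/X./XO*, (2,1):+0/XO/O./XX/XO
[XO/OX/X./XO] O move#5: (2,1):+0/XO/OX/XO/XO*
[XO/OX/XO/XO] end (terminal +0, X#6); searched ../../X./XO to 5

PV length from [../../X./XO]: 5 plies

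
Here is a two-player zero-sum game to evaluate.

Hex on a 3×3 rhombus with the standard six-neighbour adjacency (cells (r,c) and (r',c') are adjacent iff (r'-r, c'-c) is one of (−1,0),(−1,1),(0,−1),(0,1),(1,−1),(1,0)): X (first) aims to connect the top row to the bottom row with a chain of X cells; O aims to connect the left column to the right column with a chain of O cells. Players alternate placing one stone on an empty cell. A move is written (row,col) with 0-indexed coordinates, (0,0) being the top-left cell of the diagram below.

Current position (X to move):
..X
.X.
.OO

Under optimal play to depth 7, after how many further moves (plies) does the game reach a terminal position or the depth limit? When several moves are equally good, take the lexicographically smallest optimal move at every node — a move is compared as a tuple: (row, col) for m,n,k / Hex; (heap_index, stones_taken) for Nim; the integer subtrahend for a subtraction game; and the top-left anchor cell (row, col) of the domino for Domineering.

[..X/.X./.OO] X move#1: (0,0):-1/X.X/.X./.OO, (0,1):-1/.XX/.X./.OO, (1,0):-1/..X/XX./.OO, (1,2):-1/..X/.XX/.OO, (2,0):+1/..X/.X./XOO*
[..X/.X./XOO] end (terminal -1, O#2); searched ..X/.X./.OO to 7

PV length from [..X/.X./.OO]: 1 ply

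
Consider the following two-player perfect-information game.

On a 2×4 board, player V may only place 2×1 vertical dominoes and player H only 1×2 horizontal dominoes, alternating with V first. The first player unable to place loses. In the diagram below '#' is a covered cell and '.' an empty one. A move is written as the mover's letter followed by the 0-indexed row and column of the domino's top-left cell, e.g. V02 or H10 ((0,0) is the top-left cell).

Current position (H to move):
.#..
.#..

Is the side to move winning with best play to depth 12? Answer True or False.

p1 H@[.#../.#..]: H02[.###/.#..]+1* H12[.#../.###]+1
p2 V@[.###/.#..]: V00[####/##..]-1*
p3 H@[####/##..]: H12[####/####]+1*
p4 V@[####/####] terminal -1; root [.#../.#..] d12

H winning at [.#../.#..]: True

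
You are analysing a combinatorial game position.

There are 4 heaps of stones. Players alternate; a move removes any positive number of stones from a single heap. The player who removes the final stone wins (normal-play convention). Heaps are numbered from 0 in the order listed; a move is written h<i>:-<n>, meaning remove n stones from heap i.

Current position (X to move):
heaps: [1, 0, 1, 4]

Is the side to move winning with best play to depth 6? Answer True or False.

[(1,0,1,4)] X move#1: h0:-1:-1/(0,0,1,4), h2:-1:-1/(1,0,0,4), h3:-1:-1/(1,0,1,3), h3:-2:-1/(1,0,1,2), h3:-3:-1/(1,0,1,1), h3:-4:+1/(1,0,1,0)*
[(1,0,1,0)] O move#2: h0:-1:-1/(0,0,1,0)*, h2:-1:-1/(1,0,0,0)
[(0,0,1,0)] X move#3: h2:-1:+1/(0,0,0,0)*
[(0,0,0,0)] end (terminal -1, O#4); searched (1,0,1,4) to 6

X winning at [(1,0,1,4)]: True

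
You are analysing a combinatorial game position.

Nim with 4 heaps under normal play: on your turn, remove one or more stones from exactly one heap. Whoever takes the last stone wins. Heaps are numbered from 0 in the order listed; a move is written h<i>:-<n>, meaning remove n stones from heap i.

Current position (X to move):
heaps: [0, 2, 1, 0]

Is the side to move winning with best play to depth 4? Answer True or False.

p1 X@[(0,2,1,0)]: h1:-1[(0,1,1,0)]+1* h1:-2[(0,0,1,0)]-1 h2:-1[(0,2,0,0)]-1
p2 O@[(0,1,1,0)]: h1:-1[(0,0,1,0)]-1* h2:-1[(0,1,0,0)]-1
p3 X@[(0,0,1,0)]: h2:-1[(0,0,0,0)]+1*
p4 O@[(0,0,0,0)] terminal -1; root [(0,2,1,0)] d4

X winning at [(0,2,1,0)]: True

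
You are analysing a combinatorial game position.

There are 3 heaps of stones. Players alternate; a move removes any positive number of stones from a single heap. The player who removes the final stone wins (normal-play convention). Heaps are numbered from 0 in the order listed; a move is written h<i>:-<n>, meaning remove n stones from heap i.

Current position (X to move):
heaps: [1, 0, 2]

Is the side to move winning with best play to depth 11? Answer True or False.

[(1,0,2)] X move#1: h0:-1:-1/(0,0,2), h2:-1:+1/(1,0,1)*, h2:-2:-1/(1,0,0)
[(1,0,1)] O move#2: h0:-1:-1/(0,0,1)*, h2:-1:-1/(1,0,0)
[(0,0,1)] X move#3: h2:-1:+1/(0,0,0)*
[(0,0,0)] end (terminal -1, O#4); searched (1,0,2) to 11

X winning at [(1,0,2)]: True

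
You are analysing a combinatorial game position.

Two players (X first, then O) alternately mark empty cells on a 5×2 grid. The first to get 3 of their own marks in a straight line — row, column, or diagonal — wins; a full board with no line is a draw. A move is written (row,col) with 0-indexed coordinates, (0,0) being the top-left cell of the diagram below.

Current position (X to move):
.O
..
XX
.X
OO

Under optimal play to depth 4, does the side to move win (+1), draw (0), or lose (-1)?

ply 1, X at .O/../XX/.X/OO | (0,0)=+1→XO/../XX/.X/OO*; (1,0)=+1→.O/X./XX/.X/OO; (1,1)=+1→.O/.X/XX/.X/OO; (3,0)=+1→.O/../XX/XX/OO
ply 2, O at XO/../XX/.X/OO | (1,0)=-1→XO/O./XX/.X/OO*; (1,1)=-1→XO/.O/XX/.X/OO; (3,0)=-1→XO/../XX/OX/OO
ply 3, X at XO/O./XX/.X/OO | (1,1)=+1→XO/OX/XX/.X/OO*; (3,0)=+0→XO/O./XX/XX/OO
ply 4: XO/OX/XX/.X/OO is terminal -1 (O); from .O/../XX/.X/OO depth 4

value(.O/../XX/.X/OO, X) = +1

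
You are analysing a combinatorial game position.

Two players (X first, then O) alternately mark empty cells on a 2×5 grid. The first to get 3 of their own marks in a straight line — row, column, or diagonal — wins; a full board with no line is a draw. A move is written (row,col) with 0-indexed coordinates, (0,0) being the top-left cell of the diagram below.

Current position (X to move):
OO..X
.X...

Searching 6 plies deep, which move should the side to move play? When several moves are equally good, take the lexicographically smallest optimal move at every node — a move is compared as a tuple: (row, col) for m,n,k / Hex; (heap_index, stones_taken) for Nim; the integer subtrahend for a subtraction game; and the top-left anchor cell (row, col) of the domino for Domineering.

X's best at [OO..X/.X...]: (0,2)

[OO..X/.X...] X move#1: (0,2):+1/OOX.X/.X...*, (0,3):-1/OO.XX/.X..., (1,0):-1/OO..X/XX..., (1,2):-1/OO..X/.XX.., (1,3):-1/OO..X/.X.X., (1,4):-1/OO..X/.X..X
[OOX.X/.X...] O move#2: (0,3):-1/OOXOX/.X...*, (1,0):-1/OOX.X/OX..., (1,2):-1/OOX.X/.XO.., (1,3):-1/OOX.X/.X.O., (1,4):-1/OOX.X/.X..O
[OOXOX/.X...] X move#3: (1,0):+0/OOXOX/XX..., (1,2):+1/OOXOX/.XX..*, (1,3):+0/OOXOX/.X.X., (1,4):+0/OOXOX/.X..X
[OOXOX/.XX..] O move#4: (1,0):-1/OOXOX/OXX..*, (1,3):-1/OOXOX/.XXO., (1,4):-1/OOXOX/.XX.O
[OOXOX/OXX..] X move#5: (1,3):+1/OOXOX/OXXX.*, (1,4):+0/OOXOX/OXX.X
[OOXOX/OXXX.] end (terminal -1, O#6); searched OO..X/.X... to 6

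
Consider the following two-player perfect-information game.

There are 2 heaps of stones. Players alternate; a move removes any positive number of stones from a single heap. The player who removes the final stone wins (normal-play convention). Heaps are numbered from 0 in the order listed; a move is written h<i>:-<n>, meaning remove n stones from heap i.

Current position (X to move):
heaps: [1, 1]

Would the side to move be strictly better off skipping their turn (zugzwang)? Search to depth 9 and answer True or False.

zugzwang((1,1), X) = True

p1 X@[(1,1)]: h0:-1[(0,1)]-1* h1:-1[(1,0)]-1
p2 O@[(0,1)]: h1:-1[(0,0)]+1*
p3 X@[(0,0)] terminal -1; root [(1,1)] d9
if X skipped the turn, O would face:
~ p1 O@[(1,1)]: h0:-1[(0,1)]-1* h1:-1[(1,0)]-1
~ p2 X@[(0,1)]: h1:-1[(0,0)]+1*
~ p3 O@[(0,0)] terminal -1; root [(1,1)] d9
compare (X): move=-1 vs pass=+1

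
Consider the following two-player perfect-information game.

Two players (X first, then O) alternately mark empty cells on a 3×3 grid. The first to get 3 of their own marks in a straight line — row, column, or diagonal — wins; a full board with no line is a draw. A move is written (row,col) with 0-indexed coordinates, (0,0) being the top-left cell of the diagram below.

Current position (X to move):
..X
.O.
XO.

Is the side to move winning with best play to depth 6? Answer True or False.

ply 1, X at ..X/.O./XO. | (0,0)=-1→X.X/.O./XO.; (0,1)=+0→.XX/.O./XO.*; (1,0)=-1→..X/XO./XO.; (1,2)=-1→..X/.OX/XO.; (2,2)=-1→..X/.O./XOX
ply 2, O at .XX/.O./XO. | (0,0)=+0→OXX/.O./XO.*; (1,0)=-1→.XX/OO./XO.; (1,2)=-1→.XX/.OO/XO.; (2,2)=-1→.XX/.O./XOO
ply 3, X at OXX/.O./XO. | (1,0)=-1→OXX/XO./XO.; (1,2)=-1→OXX/.OX/XO.; (2,2)=+0→OXX/.O./XOX*
ply 4, O at OXX/.O./XOX | (1,0)=-1→OXX/OO./XOX; (1,2)=+0→OXX/.OO/XOX*
ply 5, X at OXX/.OO/XOX | (1,0)=+0→OXX/XOO/XOX*
ply 6: OXX/XOO/XOX is terminal +0 (O); from ..X/.O./XO. depth 6

X winning at [..X/.O./XO.]: False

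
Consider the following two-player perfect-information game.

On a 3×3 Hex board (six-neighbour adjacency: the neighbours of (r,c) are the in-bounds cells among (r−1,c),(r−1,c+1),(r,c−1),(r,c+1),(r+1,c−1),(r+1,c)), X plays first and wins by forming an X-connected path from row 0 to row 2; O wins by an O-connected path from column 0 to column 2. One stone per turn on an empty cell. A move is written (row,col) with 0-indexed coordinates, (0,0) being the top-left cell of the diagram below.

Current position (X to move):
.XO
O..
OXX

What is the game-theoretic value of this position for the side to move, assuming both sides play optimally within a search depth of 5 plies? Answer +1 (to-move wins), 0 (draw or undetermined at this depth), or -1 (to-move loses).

ply 1, X at .XO/O../OXX | (0,0)=-1→XXO/O../OXX; (1,1)=+1→.XO/OX./OXX*; (1,2)=-1→.XO/O.X/OXX
ply 2: .XO/OX./OXX is terminal -1 (O); from .XO/O../OXX depth 5

value(.XO/O../OXX, X) = +1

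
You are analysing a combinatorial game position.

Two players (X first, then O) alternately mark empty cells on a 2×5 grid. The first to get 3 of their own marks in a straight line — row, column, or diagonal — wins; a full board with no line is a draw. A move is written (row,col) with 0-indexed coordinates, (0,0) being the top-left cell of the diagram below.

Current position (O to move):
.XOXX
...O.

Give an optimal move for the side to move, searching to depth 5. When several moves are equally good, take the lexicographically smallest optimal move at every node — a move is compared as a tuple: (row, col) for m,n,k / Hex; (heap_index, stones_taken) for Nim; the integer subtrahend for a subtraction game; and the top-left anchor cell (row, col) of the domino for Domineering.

p1 O@[.XOXX/...O.]: (0,0)[OXOXX/...O.]+0 (1,0)[.XOXX/O..O.]+0 (1,1)[.XOXX/.O.O.]+0 (1,2)[.XOXX/..OO.]+1* (1,4)[.XOXX/...OO]+0
p2 X@[.XOXX/..OO.]: (0,0)[XXOXX/..OO.]-1* (1,0)[.XOXX/X.OO.]-1 (1,1)[.XOXX/.XOO.]-1 (1,4)[.XOXX/..OOX]-1
p3 O@[XXOXX/..OO.]: (1,0)[XXOXX/O.OO.]+1* (1,1)[XXOXX/.OOO.]+1 (1,4)[XXOXX/..OOO]+1
p4 X@[XXOXX/O.OO.]: (1,1)[XXOXX/OXOO.]-1* (1,4)[XXOXX/O.OOX]-1
p5 O@[XXOXX/OXOO.]: (1,4)[XXOXX/OXOOO]+1*
p6 X@[XXOXX/OXOOO] terminal -1; root [.XOXX/...O.] d5

O's best at [.XOXX/...O.]: (1,2)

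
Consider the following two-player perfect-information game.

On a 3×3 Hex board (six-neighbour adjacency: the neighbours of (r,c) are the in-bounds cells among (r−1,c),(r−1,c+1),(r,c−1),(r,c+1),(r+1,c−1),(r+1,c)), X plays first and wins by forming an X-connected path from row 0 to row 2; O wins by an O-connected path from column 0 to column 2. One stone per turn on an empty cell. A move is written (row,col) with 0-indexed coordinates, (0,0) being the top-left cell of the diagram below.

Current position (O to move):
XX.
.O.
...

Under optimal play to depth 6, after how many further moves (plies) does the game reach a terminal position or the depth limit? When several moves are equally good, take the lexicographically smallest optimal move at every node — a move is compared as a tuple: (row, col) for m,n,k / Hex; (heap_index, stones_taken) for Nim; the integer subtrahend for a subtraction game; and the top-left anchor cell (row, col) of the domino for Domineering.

PV length from [XX./.O./...]: 3 plies

ply 1, O at XX./.O./... | (0,2)=+1→XXO/.O./...*; (1,0)=+1→XX./OO./...; (1,2)=+1→XX./.OO/...; (2,0)=+1→XX./.O./O..; (2,1)=+1→XX./.O./.O.; (2,2)=+1→XX./.O./..O
ply 2, X at XXO/.O./... | (1,0)=-1→XXO/XO./...*; (1,2)=-1→XXO/.OX/...; (2,0)=-1→XXO/.O./X..; (2,1)=-1→XXO/.O./.X.; (2,2)=-1→XXO/.O./..X
ply 3, O at XXO/XO./... | (1,2)=-1→XXO/XOO/...; (2,0)=+1→XXO/XO./O..*; (2,1)=-1→XXO/XO./.O.; (2,2)=-1→XXO/XO./..O
ply 4: XXO/XO./O.. is terminal -1 (X); from XX./.O./... depth 6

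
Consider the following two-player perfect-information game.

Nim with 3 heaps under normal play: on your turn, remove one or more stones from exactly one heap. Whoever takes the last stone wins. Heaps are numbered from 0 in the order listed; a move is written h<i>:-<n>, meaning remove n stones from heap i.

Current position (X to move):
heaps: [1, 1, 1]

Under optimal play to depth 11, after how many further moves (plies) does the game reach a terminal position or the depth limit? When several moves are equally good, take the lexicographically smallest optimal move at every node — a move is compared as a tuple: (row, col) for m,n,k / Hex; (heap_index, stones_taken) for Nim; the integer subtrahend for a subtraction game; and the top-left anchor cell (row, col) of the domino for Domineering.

[(1,1,1)] X move#1: h0:-1:+1/(0,1,1)*, h1:-1:+1/(1,0,1), h2:-1:+1/(1,1,0)
[(0,1,1)] O move#2: h1:-1:-1/(0,0,1)*, h2:-1:-1/(0,1,0)
[(0,0,1)] X move#3: h2:-1:+1/(0,0,0)*
[(0,0,0)] end (terminal -1, O#4); searched (1,1,1) to 11

PV length from [(1,1,1)]: 3 plies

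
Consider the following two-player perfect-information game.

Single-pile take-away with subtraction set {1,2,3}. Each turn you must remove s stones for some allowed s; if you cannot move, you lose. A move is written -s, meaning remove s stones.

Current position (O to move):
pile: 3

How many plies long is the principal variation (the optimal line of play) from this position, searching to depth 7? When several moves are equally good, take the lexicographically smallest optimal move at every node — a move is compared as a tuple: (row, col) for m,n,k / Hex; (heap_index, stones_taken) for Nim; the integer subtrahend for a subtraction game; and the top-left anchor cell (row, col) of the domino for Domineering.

[3] O move#1: -1:-1/2, -2:-1/1, -3:+1/0*
[0] end (terminal -1, X#2); searched 3 to 7

PV length from [3]: 1 ply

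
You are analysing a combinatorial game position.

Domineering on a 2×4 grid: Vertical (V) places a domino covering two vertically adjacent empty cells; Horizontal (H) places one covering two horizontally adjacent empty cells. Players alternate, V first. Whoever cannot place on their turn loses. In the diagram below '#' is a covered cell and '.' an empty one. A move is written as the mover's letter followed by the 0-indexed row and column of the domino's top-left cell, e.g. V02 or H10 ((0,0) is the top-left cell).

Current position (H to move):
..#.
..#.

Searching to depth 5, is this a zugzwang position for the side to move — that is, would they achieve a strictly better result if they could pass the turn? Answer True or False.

zugzwang(..#./..#., H) = False

p1 H@[..#./..#.]: H00[###./..#.]+1* H10[..#./###.]+1
p2 V@[###./..#.]: V03[####/..##]-1*
p3 H@[####/..##]: H10[####/####]+1*
p4 V@[####/####] terminal -1; root [..#./..#.] d5
if H skipped the turn, V would face:
~ p1 V@[..#./..#.]: V00[#.#./#.#.]+1* V01[.##./.##.]+1 V03[..##/..##]-1
~ p2 H@[#.#./#.#.] terminal -1; root [..#./..#.] d5
compare (H): move=+1 vs pass=-1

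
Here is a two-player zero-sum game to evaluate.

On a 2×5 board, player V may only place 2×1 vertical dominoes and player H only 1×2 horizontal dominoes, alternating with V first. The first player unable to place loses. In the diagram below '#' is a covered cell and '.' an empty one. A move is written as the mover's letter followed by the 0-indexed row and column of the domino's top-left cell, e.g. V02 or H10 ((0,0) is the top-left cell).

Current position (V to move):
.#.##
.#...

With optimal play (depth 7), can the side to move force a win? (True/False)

p1 V@[.#.##/.#...]: V00[##.##/##...]-1 V02[.####/.##..]+1*
p2 H@[.####/.##..]: H13[.####/.####]-1*
p3 V@[.####/.####]: V00[#####/#####]+1*
p4 H@[#####/#####] terminal -1; root [.#.##/.#...] d7

V winning at [.#.##/.#...]: True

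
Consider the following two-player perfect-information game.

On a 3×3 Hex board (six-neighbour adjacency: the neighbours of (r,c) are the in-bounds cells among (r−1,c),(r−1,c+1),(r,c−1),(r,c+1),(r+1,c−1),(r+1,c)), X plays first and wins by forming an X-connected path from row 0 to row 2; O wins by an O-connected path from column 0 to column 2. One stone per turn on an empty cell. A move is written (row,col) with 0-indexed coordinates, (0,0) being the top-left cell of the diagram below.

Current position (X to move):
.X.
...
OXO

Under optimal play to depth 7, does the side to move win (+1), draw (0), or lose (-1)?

value(.X./.../OXO, X) = +1

[.X./.../OXO] X move#1: (0,0):-1/XX./.../OXO, (0,2):+1/.XX/.../OXO*, (1,0):-1/.X./X../OXO, (1,1):+1/.X./.X./OXO, (1,2):+1/.X./..X/OXO
[.XX/.../OXO] O move#2: (0,0):-1/OXX/.../OXO*, (1,0):-1/.XX/O../OXO, (1,1):-1/.XX/.O./OXO, (1,2):-1/.XX/..O/OXO
[OXX/.../OXO] X move#3: (1,0):+1/OXX/X../OXO*, (1,1):+1/OXX/.X./OXO, (1,2):+1/OXX/..X/OXO
[OXX/X../OXO] O move#4: (1,1):-1/OXX/XO./OXO*, (1,2):-1/OXX/X.O/OXO
[OXX/XO./OXO] X move#5: (1,2):+1/OXX/XOX/OXO*
[OXX/XOX/OXO] end (terminal -1, O#6); searched .X./.../OXO to 7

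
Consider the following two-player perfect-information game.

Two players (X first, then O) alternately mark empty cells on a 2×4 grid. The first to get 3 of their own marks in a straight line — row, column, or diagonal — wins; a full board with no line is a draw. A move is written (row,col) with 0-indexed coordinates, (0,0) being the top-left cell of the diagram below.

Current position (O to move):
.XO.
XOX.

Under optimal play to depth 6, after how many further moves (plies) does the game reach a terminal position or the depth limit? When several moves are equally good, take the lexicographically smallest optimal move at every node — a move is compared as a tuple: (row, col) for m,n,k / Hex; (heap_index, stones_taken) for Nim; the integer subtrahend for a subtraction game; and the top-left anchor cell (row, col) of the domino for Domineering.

ply 1, O at .XO./XOX. | (0,0)=+0→OXO./XOX.*; (0,3)=+0→.XOO/XOX.; (1,3)=+0→.XO./XOXO
ply 2, X at OXO./XOX. | (0,3)=+0→OXOX/XOX.*; (1,3)=+0→OXO./XOXX
ply 3, O at OXOX/XOX. | (1,3)=+0→OXOX/XOXO*
ply 4: OXOX/XOXO is terminal +0 (X); from .XO./XOX. depth 6

PV length from [.XO./XOX.]: 3 plies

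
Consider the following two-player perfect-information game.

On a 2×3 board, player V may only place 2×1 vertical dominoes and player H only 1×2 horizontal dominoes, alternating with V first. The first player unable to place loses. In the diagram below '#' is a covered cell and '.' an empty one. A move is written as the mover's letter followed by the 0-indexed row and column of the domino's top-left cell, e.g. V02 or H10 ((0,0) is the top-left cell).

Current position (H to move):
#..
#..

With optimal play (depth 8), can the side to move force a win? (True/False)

[#../#..] H move#1: H01:+1/###/#..*, H11:+1/#../###
[###/#..] end (terminal -1, V#2); searched #../#.. to 8

H winning at [#../#..]: True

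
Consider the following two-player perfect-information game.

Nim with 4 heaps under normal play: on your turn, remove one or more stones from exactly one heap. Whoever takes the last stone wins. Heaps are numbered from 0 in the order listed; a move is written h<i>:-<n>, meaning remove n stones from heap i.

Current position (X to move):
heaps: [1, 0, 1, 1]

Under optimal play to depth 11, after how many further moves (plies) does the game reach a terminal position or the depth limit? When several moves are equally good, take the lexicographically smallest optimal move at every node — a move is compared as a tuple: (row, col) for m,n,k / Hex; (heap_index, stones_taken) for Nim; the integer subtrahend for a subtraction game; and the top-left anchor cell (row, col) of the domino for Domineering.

PV length from [(1,0,1,1)]: 3 plies

ply 1, X at (1,0,1,1) | h0:-1=+1→(0,0,1,1)*; h2:-1=+1→(1,0,0,1); h3:-1=+1→(1,0,1,0)
ply 2, O at (0,0,1,1) | h2:-1=-1→(0,0,0,1)*; h3:-1=-1→(0,0,1,0)
ply 3, X at (0,0,0,1) | h3:-1=+1→(0,0,0,0)*
ply 4: (0,0,0,0) is terminal -1 (O); from (1,0,1,1) depth 11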